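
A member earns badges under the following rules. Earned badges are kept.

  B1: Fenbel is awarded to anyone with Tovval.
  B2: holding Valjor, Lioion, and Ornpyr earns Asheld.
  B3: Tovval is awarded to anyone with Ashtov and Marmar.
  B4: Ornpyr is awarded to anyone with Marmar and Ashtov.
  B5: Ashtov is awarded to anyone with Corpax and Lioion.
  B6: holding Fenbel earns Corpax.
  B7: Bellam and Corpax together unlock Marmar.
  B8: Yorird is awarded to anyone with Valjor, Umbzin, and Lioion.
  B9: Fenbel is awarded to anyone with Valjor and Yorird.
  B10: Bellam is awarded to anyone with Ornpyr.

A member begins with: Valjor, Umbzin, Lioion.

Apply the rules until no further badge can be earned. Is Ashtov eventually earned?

Yes

With Valjor, Umbzin, and Lioion, Yorird is earned (B8).
With Valjor and Yorird, Fenbel is earned (B9).
With Fenbel, Corpax is earned (B6).
With Corpax and Lioion, Ashtov is earned (B5).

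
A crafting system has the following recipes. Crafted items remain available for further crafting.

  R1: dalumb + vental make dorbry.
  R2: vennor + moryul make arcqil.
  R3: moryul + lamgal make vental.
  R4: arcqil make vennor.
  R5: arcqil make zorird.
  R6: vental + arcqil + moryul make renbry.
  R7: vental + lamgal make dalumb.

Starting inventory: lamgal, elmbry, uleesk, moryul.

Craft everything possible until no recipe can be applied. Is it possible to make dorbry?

Yes

moryul + lamgal → vental (R3).
vental + lamgal → dalumb (R7).
Using R1, dalumb and vental make dorbry.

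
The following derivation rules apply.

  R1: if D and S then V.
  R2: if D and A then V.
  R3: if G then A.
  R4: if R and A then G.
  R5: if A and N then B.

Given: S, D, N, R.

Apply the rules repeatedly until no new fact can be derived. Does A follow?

A would need G (R3), but G is never established.

No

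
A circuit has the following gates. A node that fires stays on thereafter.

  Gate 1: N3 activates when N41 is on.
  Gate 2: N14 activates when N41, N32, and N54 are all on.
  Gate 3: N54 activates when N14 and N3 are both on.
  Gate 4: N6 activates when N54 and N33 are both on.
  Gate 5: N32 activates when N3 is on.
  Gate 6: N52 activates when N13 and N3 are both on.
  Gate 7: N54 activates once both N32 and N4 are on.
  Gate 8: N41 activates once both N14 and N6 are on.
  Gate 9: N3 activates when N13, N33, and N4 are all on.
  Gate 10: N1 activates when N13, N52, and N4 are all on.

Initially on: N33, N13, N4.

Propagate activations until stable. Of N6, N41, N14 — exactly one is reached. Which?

N6

N13, N33, and N4 are on, so N3 activates (Gate 9).
N3 is on, so N32 activates (Gate 5).
Gate 7: N32 and N4 on → N54 on.
Gate 4: N54 and N33 on → N6 on.
N14 would need N41, N32, and N54 (Gate 2), but N41 never turns on. N41 would need N14 and N6 (Gate 8), but N14 never turns on.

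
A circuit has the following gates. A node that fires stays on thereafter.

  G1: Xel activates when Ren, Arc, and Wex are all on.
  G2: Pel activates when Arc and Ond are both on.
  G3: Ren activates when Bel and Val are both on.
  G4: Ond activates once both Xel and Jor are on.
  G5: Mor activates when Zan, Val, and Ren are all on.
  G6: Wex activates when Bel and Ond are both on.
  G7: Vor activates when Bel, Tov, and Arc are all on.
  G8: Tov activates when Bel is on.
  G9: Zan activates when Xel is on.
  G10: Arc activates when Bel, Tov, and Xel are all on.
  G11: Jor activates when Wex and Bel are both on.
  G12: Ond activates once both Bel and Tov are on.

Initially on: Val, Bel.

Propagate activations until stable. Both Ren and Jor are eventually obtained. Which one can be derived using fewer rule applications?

Ren

Ren: Bel and Val are on, so Ren activates (G3). [1 rule application]
Jor: G8: Bel on → Tov on. Bel and Tov are on, so Ond activates (G12). Bel and Ond are on, so Wex activates (G6). G11: Wex and Bel on → Jor on. [4 rule applications]
Ren needs fewer.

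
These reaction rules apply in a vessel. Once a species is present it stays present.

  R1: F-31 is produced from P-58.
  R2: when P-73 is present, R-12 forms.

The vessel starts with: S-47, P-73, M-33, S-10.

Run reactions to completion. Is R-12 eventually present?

P-73 present → R-12 forms (R2).

Yes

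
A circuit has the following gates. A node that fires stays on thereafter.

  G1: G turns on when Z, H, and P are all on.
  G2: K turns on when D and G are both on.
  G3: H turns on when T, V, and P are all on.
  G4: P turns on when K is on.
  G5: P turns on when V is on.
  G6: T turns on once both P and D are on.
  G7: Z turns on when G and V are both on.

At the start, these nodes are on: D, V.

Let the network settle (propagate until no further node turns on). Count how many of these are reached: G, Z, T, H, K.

G5: V on → P on.
P and D are on, so T turns on (G6).
G3: T, V, and P on → H on.
G would need Z, H, and P (G1), but Z never turns on.
Z would need G and V (G7), but G never turns on.
T: reached.
H: reached.
K would need D and G (G2), but G never turns on.
Reached: T and H — 2 of the 5.

2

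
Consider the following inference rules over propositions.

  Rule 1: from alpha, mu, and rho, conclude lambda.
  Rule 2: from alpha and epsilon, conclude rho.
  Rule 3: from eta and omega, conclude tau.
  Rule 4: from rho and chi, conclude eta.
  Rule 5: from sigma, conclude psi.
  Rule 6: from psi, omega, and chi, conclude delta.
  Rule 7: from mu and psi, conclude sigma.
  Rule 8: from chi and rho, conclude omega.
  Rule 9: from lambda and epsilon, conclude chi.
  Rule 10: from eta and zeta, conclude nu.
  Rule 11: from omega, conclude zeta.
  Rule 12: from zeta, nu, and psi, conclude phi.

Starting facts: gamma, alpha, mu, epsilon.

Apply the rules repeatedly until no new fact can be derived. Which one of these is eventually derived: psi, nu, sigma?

nu

From alpha and epsilon, Rule 2 gives rho.
From alpha, mu, and rho, Rule 1 gives lambda.
From lambda and epsilon, Rule 9 gives chi.
chi and rho hold, so omega follows (Rule 8).
From rho and chi, Rule 4 gives eta.
omega holds, so zeta follows (Rule 11).
eta and zeta hold, so nu follows (Rule 10).
psi would need sigma (Rule 5), but sigma is never established. sigma would need mu and psi (Rule 7), but psi is never established.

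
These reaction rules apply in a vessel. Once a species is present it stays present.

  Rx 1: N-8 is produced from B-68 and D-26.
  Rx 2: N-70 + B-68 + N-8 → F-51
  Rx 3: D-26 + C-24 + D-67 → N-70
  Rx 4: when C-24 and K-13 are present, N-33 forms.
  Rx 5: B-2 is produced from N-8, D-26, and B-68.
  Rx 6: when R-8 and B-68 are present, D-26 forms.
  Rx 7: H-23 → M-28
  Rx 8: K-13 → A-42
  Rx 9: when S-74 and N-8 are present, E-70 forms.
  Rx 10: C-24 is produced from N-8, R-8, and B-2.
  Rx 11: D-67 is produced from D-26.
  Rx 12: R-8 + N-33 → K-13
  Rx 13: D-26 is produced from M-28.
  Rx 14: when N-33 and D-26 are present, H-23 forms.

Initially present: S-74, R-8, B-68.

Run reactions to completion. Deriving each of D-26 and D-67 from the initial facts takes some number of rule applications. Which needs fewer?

D-26

D-26: R-8 and B-68 present → D-26 forms (Rx 6). [1 rule application]
D-67: R-8 and B-68 present → D-26 forms (Rx 6). D-26 present → D-67 forms (Rx 11). [2 rule applications]
D-26 needs fewer.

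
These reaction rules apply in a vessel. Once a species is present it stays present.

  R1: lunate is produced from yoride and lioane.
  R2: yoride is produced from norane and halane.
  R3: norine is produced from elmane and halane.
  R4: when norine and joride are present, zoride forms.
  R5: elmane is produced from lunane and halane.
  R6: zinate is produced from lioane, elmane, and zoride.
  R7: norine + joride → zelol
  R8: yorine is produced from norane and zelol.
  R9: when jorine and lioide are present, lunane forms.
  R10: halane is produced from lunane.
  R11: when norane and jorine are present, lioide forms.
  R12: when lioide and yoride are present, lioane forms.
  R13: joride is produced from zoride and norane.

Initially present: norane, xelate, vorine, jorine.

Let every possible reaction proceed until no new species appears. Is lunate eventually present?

Yes

norane and jorine present → lioide forms (R11).
jorine and lioide present → lunane forms (R9).
lunane present → halane forms (R10).
norane and halane present → yoride forms (R2).
lioide and yoride present → lioane forms (R12).
yoride and lioane present → lunate forms (R1).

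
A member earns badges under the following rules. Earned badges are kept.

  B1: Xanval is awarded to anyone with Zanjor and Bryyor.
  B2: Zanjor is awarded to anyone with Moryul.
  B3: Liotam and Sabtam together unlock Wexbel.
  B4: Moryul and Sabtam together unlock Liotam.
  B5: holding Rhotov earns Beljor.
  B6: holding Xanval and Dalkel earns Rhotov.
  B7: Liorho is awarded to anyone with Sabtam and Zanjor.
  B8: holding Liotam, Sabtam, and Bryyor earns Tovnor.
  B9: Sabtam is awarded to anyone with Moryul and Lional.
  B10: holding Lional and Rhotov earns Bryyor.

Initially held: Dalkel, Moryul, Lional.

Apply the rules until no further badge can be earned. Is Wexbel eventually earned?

With Moryul and Lional, Sabtam is earned (B9).
With Moryul and Sabtam, Liotam is earned (B4).
With Liotam and Sabtam, Wexbel is earned (B3).

Yes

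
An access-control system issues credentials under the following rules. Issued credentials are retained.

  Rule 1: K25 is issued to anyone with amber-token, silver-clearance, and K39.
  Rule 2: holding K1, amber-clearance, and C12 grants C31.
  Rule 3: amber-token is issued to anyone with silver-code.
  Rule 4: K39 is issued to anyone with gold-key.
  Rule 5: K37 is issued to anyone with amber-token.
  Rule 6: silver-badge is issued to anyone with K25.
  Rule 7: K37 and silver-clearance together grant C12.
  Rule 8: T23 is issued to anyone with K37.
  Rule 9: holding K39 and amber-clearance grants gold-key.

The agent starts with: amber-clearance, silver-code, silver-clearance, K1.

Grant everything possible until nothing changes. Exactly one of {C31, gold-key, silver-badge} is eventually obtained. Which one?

Holding silver-code grants amber-token (Rule 3).
Holding amber-token grants K37 (Rule 5).
Holding K37 and silver-clearance grants C12 (Rule 7).
Holding K1, amber-clearance, and C12 grants C31 (Rule 2).
gold-key would need K39 and amber-clearance (Rule 9), but K39 is never granted. silver-badge would need K25 (Rule 6), but K25 is never granted.

C31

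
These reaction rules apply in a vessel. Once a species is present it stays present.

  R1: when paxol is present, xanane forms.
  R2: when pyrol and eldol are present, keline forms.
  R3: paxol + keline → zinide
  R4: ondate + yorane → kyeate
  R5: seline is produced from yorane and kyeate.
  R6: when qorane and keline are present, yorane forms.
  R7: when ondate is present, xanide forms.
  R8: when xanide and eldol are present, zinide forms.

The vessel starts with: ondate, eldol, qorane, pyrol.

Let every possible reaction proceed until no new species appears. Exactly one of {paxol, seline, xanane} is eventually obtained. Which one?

pyrol and eldol present → keline forms (R2).
qorane and keline present → yorane forms (R6).
ondate and yorane present → kyeate forms (R4).
yorane and kyeate present → seline forms (R5).
xanane would need paxol (R1), but paxol never forms. No rule produces paxol, and it is not given.

seline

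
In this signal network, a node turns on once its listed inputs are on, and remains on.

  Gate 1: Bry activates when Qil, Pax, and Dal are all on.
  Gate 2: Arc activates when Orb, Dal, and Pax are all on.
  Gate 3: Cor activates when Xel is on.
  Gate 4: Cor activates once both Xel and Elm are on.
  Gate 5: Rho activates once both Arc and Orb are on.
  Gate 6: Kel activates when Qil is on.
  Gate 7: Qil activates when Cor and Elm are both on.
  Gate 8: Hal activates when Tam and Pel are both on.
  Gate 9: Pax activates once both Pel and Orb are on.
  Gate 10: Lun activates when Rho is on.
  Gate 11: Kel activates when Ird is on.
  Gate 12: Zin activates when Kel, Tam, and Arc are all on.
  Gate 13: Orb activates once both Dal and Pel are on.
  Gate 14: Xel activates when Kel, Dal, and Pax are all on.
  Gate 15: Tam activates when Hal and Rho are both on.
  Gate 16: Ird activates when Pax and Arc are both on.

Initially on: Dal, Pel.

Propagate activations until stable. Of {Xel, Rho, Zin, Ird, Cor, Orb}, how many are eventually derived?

5

Gate 13: Dal and Pel on → Orb on.
Gate 9: Pel and Orb on → Pax on.
Gate 2: Orb, Dal, and Pax on → Arc on.
Gate 5: Arc and Orb on → Rho on.
Pax and Arc are on, so Ird activates (Gate 16).
Ird is on, so Kel activates (Gate 11).
Gate 14: Kel, Dal, and Pax on → Xel on.
Gate 3: Xel on → Cor on.
Xel: reached.
Rho: reached.
Zin would need Kel, Tam, and Arc (Gate 12), but Tam never turns on.
Ird: reached.
Cor: reached.
Orb: reached.
Reached: Xel, Rho, Ird, Cor, and Orb — 5 of the 6.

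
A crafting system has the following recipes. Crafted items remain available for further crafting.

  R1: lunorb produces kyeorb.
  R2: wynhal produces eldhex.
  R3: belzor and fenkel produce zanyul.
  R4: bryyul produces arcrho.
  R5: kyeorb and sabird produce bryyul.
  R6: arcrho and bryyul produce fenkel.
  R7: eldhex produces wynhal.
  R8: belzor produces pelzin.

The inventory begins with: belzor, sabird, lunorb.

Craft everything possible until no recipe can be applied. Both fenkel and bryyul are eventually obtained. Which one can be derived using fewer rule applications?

bryyul

bryyul: Using R1, lunorb makes kyeorb. kyeorb and sabird → bryyul (R5). [2 rule applications]
fenkel: Using R1, lunorb makes kyeorb. kyeorb and sabird → bryyul (R5). Using R4, bryyul makes arcrho. Using R6, arcrho and bryyul make fenkel. [4 rule applications]
bryyul needs fewer.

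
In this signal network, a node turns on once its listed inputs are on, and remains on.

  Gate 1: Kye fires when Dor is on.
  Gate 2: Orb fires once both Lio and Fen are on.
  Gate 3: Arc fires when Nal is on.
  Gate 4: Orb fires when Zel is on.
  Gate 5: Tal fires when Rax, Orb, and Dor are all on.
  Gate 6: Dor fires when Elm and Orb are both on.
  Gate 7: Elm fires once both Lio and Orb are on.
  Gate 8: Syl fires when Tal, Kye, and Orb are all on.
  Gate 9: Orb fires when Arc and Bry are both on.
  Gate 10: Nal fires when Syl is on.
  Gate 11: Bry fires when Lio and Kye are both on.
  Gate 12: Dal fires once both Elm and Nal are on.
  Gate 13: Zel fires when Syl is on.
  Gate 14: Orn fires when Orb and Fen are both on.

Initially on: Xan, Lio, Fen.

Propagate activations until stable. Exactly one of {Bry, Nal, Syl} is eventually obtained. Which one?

Lio and Fen are on, so Orb fires (Gate 2).
Lio and Orb are on, so Elm fires (Gate 7).
Gate 6: Elm and Orb on → Dor on.
Dor is on, so Kye fires (Gate 1).
Lio and Kye are on, so Bry fires (Gate 11).
Syl would need Tal, Kye, and Orb (Gate 8), but Tal never turns on. Nal would need Syl (Gate 10), but Syl never turns on.

Bry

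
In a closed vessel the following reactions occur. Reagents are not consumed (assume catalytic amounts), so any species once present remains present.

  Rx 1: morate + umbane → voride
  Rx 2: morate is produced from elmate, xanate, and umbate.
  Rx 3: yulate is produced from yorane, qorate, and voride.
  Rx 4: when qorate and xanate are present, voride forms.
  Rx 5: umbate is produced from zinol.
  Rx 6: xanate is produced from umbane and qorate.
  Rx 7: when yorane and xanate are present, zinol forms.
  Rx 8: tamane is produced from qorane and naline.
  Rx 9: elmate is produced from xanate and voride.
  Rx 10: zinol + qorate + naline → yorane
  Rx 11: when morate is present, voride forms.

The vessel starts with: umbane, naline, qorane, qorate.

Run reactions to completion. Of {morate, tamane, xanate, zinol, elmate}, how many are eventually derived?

3

umbane and qorate present → xanate forms (Rx 6).
qorane and naline present → tamane forms (Rx 8).
qorate and xanate present → voride forms (Rx 4).
xanate and voride present → elmate forms (Rx 9).
morate would need elmate, xanate, and umbate (Rx 2), but umbate never forms.
tamane: reached.
xanate: reached.
zinol would need yorane and xanate (Rx 7), but yorane never forms.
elmate: reached.
Reached: tamane, xanate, and elmate — 3 of the 5.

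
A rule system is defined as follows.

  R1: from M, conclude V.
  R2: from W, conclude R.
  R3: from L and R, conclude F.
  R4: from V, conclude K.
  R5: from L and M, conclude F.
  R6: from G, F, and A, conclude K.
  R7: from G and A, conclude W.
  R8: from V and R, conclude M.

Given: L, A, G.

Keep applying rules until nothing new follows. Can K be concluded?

Yes

G and A hold, so W follows (R7).
From W, R2 gives R.
L and R hold, so F follows (R3).
From G, F, and A, R6 gives K.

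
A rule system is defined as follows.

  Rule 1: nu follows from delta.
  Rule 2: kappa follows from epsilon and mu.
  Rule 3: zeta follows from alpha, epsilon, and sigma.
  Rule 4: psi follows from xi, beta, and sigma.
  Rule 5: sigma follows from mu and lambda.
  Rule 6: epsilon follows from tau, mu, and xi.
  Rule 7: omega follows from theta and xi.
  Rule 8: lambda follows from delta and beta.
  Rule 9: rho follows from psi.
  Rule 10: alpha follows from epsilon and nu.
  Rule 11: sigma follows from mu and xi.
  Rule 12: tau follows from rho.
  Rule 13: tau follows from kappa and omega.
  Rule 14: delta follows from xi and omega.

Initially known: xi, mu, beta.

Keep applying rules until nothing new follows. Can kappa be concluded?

Yes

mu and xi hold, so sigma follows (Rule 11).
From xi, beta, and sigma, Rule 4 gives psi.
From psi, Rule 9 gives rho.
rho holds, so tau follows (Rule 12).
tau, mu, and xi hold, so epsilon follows (Rule 6).
From epsilon and mu, Rule 2 gives kappa.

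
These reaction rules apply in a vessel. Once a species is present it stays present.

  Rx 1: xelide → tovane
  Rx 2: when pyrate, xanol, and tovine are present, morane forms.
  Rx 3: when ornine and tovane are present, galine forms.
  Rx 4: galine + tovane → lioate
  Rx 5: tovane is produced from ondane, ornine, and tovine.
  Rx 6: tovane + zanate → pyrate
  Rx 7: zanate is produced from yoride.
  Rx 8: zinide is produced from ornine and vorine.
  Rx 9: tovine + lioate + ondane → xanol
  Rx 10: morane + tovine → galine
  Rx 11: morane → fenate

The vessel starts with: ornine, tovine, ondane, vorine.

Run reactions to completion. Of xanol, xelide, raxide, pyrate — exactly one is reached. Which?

ondane, ornine, and tovine present → tovane forms (Rx 5).
ornine and tovane present → galine forms (Rx 3).
galine and tovane present → lioate forms (Rx 4).
tovine, lioate, and ondane present → xanol forms (Rx 9).
No rule produces xelide, and it is not given. No rule produces raxide, and it is not given. pyrate would need tovane and zanate (Rx 6), but zanate never forms.

xanol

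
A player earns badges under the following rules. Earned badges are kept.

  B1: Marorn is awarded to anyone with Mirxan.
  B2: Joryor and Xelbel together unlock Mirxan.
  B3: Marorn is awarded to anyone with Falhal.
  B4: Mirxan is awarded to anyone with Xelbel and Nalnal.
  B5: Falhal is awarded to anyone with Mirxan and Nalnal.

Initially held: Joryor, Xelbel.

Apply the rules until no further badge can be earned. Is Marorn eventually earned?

Yes

With Joryor and Xelbel, Mirxan is earned (B2).
With Mirxan, Marorn is earned (B1).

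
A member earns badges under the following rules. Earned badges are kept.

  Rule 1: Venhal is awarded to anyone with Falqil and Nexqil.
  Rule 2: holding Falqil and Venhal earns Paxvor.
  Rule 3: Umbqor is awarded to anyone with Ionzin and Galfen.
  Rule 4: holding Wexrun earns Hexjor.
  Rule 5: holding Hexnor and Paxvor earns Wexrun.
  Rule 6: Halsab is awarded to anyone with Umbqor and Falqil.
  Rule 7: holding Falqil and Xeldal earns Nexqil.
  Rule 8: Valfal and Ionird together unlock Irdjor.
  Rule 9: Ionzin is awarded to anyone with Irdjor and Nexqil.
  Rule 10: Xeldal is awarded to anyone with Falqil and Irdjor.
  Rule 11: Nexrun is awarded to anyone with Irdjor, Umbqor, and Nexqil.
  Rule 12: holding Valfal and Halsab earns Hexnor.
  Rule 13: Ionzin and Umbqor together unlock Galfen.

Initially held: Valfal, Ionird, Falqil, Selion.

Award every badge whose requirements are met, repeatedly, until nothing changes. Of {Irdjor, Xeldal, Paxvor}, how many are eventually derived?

3

With Valfal and Ionird, Irdjor is earned (Rule 8).
With Falqil and Irdjor, Xeldal is earned (Rule 10).
With Falqil and Xeldal, Nexqil is earned (Rule 7).
With Falqil and Nexqil, Venhal is earned (Rule 1).
With Falqil and Venhal, Paxvor is earned (Rule 2).
Irdjor: reached.
Xeldal: reached.
Paxvor: reached.
All 3 are reached.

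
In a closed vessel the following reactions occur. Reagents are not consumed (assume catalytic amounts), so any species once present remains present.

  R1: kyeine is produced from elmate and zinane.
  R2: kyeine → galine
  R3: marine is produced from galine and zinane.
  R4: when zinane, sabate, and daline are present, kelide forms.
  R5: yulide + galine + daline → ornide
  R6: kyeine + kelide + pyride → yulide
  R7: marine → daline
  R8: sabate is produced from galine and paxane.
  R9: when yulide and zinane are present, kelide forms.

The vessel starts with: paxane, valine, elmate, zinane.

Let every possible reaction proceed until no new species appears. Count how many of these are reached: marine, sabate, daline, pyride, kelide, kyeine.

5

elmate and zinane present → kyeine forms (R1).
kyeine present → galine forms (R2).
galine and paxane present → sabate forms (R8).
galine and zinane present → marine forms (R3).
marine present → daline forms (R7).
zinane, sabate, and daline present → kelide forms (R4).
marine: reached.
sabate: reached.
daline: reached.
No rule produces pyride, and it is not given.
kelide: reached.
kyeine: reached.
Reached: marine, sabate, daline, kelide, and kyeine — 5 of the 6.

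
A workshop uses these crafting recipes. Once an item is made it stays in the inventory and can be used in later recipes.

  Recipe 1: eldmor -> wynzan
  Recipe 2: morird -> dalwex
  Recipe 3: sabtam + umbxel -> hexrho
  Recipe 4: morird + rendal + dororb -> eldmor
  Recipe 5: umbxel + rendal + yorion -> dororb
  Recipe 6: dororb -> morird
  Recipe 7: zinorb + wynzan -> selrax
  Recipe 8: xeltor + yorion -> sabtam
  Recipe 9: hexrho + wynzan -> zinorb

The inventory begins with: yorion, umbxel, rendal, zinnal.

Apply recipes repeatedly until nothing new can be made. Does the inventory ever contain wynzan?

Yes

Using Recipe 5, umbxel, rendal, and yorion make dororb.
Using Recipe 6, dororb makes morird.
Using Recipe 4, morird, rendal, and dororb make eldmor.
Using Recipe 1, eldmor makes wynzan.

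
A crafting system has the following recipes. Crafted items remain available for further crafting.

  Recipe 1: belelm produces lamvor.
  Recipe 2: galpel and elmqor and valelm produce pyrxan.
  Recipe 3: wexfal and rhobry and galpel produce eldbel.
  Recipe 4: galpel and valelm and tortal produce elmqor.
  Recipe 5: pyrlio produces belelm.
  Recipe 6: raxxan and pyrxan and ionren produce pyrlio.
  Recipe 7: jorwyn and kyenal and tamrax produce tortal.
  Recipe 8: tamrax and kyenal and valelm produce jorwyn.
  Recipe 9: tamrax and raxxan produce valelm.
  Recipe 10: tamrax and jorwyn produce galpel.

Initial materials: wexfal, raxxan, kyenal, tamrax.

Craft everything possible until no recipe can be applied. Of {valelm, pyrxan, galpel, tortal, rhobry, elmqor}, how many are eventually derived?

tamrax and raxxan → valelm (Recipe 9).
tamrax and kyenal and valelm → jorwyn (Recipe 8).
Using Recipe 10, tamrax and jorwyn make galpel.
Using Recipe 7, jorwyn, kyenal, and tamrax make tortal.
galpel and valelm and tortal → elmqor (Recipe 4).
galpel and elmqor and valelm → pyrxan (Recipe 2).
valelm: reached.
pyrxan: reached.
galpel: reached.
tortal: reached.
No rule produces rhobry, and it is not given.
elmqor: reached.
Reached: valelm, pyrxan, galpel, tortal, and elmqor — 5 of the 6.

5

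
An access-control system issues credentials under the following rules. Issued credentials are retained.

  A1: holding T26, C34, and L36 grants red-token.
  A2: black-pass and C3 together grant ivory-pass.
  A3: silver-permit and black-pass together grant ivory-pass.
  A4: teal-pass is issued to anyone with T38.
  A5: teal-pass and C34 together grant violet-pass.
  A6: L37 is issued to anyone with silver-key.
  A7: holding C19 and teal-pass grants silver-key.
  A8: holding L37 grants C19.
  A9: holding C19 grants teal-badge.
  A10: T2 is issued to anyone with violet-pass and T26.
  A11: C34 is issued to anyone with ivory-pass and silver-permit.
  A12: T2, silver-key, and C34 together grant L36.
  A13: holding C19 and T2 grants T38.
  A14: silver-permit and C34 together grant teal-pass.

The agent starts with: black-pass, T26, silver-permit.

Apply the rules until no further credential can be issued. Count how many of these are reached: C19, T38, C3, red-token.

C19 would need L37 (A8), but L37 is never granted.
T38 would need C19 and T2 (A13), but C19 is never granted.
No rule produces C3, and it is not given.
red-token would need T26, C34, and L36 (A1), but L36 is never granted.
None of the 4 are reached.

0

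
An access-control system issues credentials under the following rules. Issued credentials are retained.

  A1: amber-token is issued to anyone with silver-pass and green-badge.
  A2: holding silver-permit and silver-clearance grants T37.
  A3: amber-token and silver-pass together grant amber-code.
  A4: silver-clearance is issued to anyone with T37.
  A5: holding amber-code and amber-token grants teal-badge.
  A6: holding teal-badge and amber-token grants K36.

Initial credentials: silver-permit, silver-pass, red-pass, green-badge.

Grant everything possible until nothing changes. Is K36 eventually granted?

Holding silver-pass and green-badge grants amber-token (A1).
Holding amber-token and silver-pass grants amber-code (A3).
Holding amber-code and amber-token grants teal-badge (A5).
Holding teal-badge and amber-token grants K36 (A6).

Yes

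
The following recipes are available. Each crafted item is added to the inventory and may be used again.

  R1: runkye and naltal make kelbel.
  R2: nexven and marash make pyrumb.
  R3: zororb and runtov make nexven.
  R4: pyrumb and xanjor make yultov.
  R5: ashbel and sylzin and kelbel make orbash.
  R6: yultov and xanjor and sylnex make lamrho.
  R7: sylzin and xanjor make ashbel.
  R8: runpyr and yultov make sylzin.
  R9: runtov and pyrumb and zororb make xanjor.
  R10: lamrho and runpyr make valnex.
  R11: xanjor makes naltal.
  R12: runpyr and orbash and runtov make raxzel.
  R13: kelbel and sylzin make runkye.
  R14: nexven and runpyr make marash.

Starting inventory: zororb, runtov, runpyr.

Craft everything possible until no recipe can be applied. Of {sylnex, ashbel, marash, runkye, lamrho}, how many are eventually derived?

zororb and runtov → nexven (R3).
Using R14, nexven and runpyr make marash.
nexven and marash → pyrumb (R2).
Using R9, runtov, pyrumb, and zororb make xanjor.
Using R4, pyrumb and xanjor make yultov.
Using R8, runpyr and yultov make sylzin.
sylzin and xanjor → ashbel (R7).
No rule produces sylnex, and it is not given.
ashbel: reached.
marash: reached.
runkye would need kelbel and sylzin (R13), but kelbel is never obtained.
lamrho would need yultov, xanjor, and sylnex (R6), but sylnex is never obtained.
Reached: ashbel and marash — 2 of the 5.

2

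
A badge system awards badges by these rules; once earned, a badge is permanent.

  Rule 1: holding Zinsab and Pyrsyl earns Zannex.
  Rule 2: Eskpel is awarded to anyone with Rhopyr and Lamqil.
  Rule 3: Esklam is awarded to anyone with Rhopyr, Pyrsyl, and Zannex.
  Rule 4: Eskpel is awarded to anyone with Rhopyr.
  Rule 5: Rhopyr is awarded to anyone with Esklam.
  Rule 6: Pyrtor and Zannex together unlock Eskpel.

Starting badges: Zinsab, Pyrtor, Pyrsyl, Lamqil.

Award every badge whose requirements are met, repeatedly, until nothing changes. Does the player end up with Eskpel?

Yes

With Zinsab and Pyrsyl, Zannex is earned (Rule 1).
With Pyrtor and Zannex, Eskpel is earned (Rule 6).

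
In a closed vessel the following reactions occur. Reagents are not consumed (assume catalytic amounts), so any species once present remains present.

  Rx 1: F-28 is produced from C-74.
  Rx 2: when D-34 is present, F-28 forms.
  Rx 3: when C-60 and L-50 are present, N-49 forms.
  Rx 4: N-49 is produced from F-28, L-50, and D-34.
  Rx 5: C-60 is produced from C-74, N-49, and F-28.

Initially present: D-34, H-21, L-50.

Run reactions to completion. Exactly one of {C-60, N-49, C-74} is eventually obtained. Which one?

D-34 present → F-28 forms (Rx 2).
F-28, L-50, and D-34 present → N-49 forms (Rx 4).
C-60 would need C-74, N-49, and F-28 (Rx 5), but C-74 never forms. No rule produces C-74, and it is not given.

N-49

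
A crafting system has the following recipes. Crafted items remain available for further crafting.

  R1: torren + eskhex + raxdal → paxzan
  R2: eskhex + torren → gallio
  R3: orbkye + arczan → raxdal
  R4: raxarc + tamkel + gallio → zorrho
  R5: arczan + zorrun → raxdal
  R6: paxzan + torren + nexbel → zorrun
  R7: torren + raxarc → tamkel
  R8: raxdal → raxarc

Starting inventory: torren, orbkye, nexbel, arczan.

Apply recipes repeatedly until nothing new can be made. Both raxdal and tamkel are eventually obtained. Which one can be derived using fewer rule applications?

raxdal: orbkye + arczan → raxdal (R3). [1 rule application]
tamkel: Using R3, orbkye and arczan make raxdal. Using R8, raxdal makes raxarc. Using R7, torren and raxarc make tamkel. [3 rule applications]
raxdal needs fewer.

raxdal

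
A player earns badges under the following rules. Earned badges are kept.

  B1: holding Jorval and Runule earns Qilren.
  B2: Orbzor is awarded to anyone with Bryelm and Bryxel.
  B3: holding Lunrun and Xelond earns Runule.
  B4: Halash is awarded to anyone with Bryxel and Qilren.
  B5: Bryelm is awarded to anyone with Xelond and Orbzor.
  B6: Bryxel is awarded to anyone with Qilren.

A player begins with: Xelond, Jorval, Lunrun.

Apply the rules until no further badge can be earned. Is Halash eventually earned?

Yes

With Lunrun and Xelond, Runule is earned (B3).
With Jorval and Runule, Qilren is earned (B1).
With Qilren, Bryxel is earned (B6).
With Bryxel and Qilren, Halash is earned (B4).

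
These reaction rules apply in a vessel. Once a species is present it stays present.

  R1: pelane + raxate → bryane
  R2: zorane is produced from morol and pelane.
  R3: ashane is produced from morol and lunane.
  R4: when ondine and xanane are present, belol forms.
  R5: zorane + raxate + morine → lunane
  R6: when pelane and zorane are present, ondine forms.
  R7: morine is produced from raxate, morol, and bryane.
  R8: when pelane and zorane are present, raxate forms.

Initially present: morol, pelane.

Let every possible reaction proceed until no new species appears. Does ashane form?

morol and pelane present → zorane forms (R2).
pelane and zorane present → raxate forms (R8).
pelane and raxate present → bryane forms (R1).
raxate, morol, and bryane present → morine forms (R7).
zorane, raxate, and morine present → lunane forms (R5).
morol and lunane present → ashane forms (R3).

Yes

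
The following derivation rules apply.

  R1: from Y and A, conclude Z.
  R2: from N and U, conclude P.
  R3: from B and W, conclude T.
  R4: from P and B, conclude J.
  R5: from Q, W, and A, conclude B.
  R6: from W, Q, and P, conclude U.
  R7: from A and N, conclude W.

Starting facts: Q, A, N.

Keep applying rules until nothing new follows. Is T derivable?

Yes

A and N hold, so W follows (R7).
From Q, W, and A, R5 gives B.
From B and W, R3 gives T.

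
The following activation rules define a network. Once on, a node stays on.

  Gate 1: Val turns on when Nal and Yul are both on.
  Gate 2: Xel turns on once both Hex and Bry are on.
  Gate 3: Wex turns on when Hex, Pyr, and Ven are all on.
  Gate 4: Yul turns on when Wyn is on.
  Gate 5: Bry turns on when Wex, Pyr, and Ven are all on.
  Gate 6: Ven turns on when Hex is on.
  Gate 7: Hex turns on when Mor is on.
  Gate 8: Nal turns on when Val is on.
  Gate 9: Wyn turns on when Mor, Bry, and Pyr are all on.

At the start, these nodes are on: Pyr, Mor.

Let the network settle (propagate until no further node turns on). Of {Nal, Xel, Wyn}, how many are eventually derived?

2

Gate 7: Mor on → Hex on.
Gate 6: Hex on → Ven on.
Hex, Pyr, and Ven are on, so Wex turns on (Gate 3).
Wex, Pyr, and Ven are on, so Bry turns on (Gate 5).
Mor, Bry, and Pyr are on, so Wyn turns on (Gate 9).
Gate 2: Hex and Bry on → Xel on.
Nal would need Val (Gate 8), but Val never turns on.
Xel: reached.
Wyn: reached.
Reached: Xel and Wyn — 2 of the 3.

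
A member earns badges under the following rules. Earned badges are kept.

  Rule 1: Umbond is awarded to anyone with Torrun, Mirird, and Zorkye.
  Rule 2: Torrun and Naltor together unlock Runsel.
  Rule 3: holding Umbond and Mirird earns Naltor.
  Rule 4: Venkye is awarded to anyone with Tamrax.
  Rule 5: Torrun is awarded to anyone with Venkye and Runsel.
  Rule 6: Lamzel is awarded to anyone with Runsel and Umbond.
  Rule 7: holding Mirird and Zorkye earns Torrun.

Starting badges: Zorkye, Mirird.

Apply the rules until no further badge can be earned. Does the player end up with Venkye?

No

Venkye would need Tamrax (Rule 4), but Tamrax is never earned.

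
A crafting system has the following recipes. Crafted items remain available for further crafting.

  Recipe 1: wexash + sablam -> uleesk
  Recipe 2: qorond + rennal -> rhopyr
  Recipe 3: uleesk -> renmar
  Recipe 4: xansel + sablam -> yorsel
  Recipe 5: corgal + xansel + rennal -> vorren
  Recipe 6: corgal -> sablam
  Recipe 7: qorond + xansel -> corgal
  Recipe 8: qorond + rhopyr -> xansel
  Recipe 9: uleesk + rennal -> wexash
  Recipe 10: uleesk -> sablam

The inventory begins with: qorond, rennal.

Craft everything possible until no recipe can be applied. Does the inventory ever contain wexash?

wexash would need uleesk and rennal (Recipe 9), but uleesk is never obtained.

No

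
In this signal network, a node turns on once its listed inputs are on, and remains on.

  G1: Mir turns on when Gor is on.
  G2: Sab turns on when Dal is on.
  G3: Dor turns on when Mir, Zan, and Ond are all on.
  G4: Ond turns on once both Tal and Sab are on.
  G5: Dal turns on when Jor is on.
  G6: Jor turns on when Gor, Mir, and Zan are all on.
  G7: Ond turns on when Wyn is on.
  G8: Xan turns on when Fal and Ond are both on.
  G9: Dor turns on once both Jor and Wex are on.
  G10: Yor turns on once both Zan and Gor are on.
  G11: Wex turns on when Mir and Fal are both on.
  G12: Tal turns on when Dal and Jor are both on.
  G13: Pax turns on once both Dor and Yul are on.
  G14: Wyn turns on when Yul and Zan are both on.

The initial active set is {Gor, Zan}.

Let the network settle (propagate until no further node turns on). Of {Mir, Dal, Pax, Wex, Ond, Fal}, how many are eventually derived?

G1: Gor on → Mir on.
Gor, Mir, and Zan are on, so Jor turns on (G6).
Jor is on, so Dal turns on (G5).
G12: Dal and Jor on → Tal on.
G2: Dal on → Sab on.
G4: Tal and Sab on → Ond on.
Mir: reached.
Dal: reached.
Pax would need Dor and Yul (G13), but Yul never turns on.
Wex would need Mir and Fal (G11), but Fal never turns on.
Ond: reached.
No rule produces Fal, and it is not given.
Reached: Mir, Dal, and Ond — 3 of the 6.

3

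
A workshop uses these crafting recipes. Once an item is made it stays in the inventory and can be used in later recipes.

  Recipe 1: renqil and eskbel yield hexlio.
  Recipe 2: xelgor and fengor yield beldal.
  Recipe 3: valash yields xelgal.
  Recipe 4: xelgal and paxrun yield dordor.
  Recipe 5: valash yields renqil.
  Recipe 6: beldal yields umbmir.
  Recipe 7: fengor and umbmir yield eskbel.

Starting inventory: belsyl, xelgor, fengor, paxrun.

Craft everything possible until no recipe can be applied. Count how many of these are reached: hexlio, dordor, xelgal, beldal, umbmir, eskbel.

xelgor and fengor → beldal (Recipe 2).
beldal → umbmir (Recipe 6).
fengor and umbmir → eskbel (Recipe 7).
hexlio would need renqil and eskbel (Recipe 1), but renqil is never obtained.
dordor would need xelgal and paxrun (Recipe 4), but xelgal is never obtained.
xelgal would need valash (Recipe 3), but valash is never obtained.
beldal: reached.
umbmir: reached.
eskbel: reached.
Reached: beldal, umbmir, and eskbel — 3 of the 6.

3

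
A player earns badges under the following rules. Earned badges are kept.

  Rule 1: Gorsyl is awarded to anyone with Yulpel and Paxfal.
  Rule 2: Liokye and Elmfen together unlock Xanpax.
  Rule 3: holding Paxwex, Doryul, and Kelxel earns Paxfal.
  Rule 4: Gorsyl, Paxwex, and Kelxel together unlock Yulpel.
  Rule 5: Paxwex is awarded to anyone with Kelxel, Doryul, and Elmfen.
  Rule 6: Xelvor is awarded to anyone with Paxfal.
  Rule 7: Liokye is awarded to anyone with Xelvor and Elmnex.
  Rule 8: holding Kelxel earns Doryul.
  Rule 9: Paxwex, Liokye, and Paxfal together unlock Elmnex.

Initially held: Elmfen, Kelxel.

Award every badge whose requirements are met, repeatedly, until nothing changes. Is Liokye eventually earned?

Liokye would need Xelvor and Elmnex (Rule 7), but Elmnex is never earned.

No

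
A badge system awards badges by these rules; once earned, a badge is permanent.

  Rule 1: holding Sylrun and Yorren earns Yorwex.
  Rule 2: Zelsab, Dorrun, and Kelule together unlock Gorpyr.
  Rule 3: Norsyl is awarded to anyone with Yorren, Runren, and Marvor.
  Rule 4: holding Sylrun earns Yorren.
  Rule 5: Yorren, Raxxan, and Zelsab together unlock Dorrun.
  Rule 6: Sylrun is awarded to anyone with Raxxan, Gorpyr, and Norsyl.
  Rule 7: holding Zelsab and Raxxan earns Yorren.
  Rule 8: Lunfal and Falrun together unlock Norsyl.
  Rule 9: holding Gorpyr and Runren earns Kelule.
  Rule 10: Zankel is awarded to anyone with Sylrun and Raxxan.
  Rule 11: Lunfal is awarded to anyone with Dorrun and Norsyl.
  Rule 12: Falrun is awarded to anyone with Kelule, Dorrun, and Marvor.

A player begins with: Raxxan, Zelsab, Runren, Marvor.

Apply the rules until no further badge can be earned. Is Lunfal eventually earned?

With Zelsab and Raxxan, Yorren is earned (Rule 7).
With Yorren, Runren, and Marvor, Norsyl is earned (Rule 3).
With Yorren, Raxxan, and Zelsab, Dorrun is earned (Rule 5).
With Dorrun and Norsyl, Lunfal is earned (Rule 11).

Yes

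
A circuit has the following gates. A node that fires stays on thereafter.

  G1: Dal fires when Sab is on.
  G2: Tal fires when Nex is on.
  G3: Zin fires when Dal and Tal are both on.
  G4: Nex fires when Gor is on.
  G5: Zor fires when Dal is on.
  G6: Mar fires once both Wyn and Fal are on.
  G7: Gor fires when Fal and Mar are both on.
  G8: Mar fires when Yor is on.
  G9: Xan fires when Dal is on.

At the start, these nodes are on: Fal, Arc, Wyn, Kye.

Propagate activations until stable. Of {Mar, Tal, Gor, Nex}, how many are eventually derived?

4

Wyn and Fal are on, so Mar fires (G6).
G7: Fal and Mar on → Gor on.
Gor is on, so Nex fires (G4).
Nex is on, so Tal fires (G2).
Mar: reached.
Tal: reached.
Gor: reached.
Nex: reached.
All 4 are reached.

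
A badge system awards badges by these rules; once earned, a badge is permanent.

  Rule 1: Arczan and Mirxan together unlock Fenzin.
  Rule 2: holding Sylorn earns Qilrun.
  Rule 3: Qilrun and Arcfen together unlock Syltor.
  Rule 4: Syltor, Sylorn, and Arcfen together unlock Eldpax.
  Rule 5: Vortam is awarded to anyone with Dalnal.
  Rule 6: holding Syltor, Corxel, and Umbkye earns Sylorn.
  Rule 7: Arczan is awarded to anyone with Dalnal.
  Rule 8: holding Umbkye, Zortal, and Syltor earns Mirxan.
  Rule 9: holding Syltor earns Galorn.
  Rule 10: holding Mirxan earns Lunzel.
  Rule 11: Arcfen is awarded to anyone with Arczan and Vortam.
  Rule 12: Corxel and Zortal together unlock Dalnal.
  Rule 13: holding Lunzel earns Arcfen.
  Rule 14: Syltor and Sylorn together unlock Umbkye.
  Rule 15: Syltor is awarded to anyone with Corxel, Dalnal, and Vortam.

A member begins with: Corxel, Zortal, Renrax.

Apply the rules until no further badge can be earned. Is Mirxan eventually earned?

No

Mirxan would need Umbkye, Zortal, and Syltor (Rule 8), but Umbkye is never earned.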